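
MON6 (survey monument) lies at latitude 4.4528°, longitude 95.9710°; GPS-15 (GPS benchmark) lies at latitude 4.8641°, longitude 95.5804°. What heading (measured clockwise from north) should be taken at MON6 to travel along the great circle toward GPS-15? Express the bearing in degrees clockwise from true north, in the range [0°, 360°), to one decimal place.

316.6°

Δλ = -0.3906°
y = sin Δλ · cos φ₂ = -0.006793
x = cos φ₁ sin φ₂ − sin φ₁ cos φ₂ cos Δλ = 0.007180
θ = atan2(y, x) = -43.4110° → 316.5890° (mod 360°)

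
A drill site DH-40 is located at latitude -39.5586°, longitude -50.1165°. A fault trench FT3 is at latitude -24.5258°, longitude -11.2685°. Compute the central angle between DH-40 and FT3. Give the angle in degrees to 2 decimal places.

35.84°

Δφ = 15.0328°,  Δλ = 38.8480°
a = sin²(Δφ/2) + cos φ₁ cos φ₂ sin²(Δλ/2) = 0.094683
c = 2·arcsin(√a) = 0.625562 rad = 35.8421°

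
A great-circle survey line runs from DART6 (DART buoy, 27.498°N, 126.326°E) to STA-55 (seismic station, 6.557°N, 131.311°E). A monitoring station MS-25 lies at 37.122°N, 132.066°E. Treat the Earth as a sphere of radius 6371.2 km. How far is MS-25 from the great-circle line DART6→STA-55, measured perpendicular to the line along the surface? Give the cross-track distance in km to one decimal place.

749.5 km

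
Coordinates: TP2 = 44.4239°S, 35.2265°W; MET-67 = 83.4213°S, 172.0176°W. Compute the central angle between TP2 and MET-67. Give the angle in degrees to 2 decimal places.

50.53°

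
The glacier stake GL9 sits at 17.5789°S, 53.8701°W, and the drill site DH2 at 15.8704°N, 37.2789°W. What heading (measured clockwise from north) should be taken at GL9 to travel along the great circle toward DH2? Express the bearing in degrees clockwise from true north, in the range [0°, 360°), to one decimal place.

27.0°

Δλ = 16.5912°
y = sin Δλ · cos φ₂ = 0.274657
x = cos φ₁ sin φ₂ − sin φ₁ cos φ₂ cos Δλ = 0.539104
θ = atan2(y, x) = 26.9975° → 26.9975° (mod 360°)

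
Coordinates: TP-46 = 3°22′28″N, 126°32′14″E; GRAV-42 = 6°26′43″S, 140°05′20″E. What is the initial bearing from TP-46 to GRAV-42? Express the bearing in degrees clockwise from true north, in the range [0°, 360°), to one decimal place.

126.0°

TP-46: φ = +3.37444°, λ = +126.53722°
GRAV-42: φ = -6.44528°, λ = +140.08889°
Δλ = 13.5517°
y = sin Δλ · cos φ₂ = 0.232841
x = cos φ₁ sin φ₂ − sin φ₁ cos φ₂ cos Δλ = -0.168920
θ = atan2(y, x) = 125.9599° → 125.9599° (mod 360°)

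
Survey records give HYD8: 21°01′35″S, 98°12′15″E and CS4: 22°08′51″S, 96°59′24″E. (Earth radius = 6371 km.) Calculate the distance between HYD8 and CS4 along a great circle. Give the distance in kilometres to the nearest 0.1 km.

HYD8: φ = -21.02639°, λ = +98.20417°
CS4: φ = -22.14750°, λ = +96.99000°
Δφ = -1.1211°,  Δλ = -1.2142°
a = sin²(Δφ/2) + cos φ₁ cos φ₂ sin²(Δλ/2) = 0.000193
c = 2·arcsin(√a) = 0.027769 rad = 1.5911°
d = R·c = 6371 × 0.027769 = 176.9 km

176.9 km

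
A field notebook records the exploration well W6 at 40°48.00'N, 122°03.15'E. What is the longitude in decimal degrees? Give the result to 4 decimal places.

122° + 3.15′/60 = 122 + 0.05250 = 122.0525°

122.0525°E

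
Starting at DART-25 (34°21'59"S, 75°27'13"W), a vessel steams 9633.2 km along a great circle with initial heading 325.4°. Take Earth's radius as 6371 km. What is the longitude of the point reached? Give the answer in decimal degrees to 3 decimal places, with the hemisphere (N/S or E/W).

DART-25: φ = -34.36639°, λ = -75.45361°
δ = d/R = 9633.2/6371 = 1.512039 rad
φ₂ = arcsin(sin φ₁ cos δ + cos φ₁ sin δ cos θ)
   = arcsin(-0.56448·0.05872 + 0.82544·0.99827·0.82314) = 40.17562°
λ₂ = λ₁ + atan2(sin θ sin δ cos φ₁, cos δ − sin φ₁ sin φ₂) = -123.34711°

123.347°W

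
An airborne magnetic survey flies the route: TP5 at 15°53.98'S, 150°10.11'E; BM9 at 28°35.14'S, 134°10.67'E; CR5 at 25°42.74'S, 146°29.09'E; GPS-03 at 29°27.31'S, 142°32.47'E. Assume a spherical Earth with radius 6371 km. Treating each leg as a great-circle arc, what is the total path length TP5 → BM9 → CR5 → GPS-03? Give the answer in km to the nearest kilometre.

3991 km

TP5: φ = -15.89967°, λ = +150.16850°
BM9: φ = -28.58567°, λ = +134.17783°
CR5: φ = -25.71233°, λ = +146.48483°
GPS-03: φ = -29.45517°, λ = +142.54117°
TP5→BM9: c = 0.339530 rad, d = 2163.15 km
BM9→CR5: c = 0.197492 rad, d = 1258.22 km
CR5→GPS-03: c = 0.089367 rad, d = 569.35 km
Total = 2163.15 + 1258.22 + 569.35 = 3990.72 km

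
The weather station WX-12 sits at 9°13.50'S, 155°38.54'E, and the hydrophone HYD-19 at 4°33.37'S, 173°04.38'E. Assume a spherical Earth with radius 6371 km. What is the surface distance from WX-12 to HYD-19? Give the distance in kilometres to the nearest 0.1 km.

WX-12: φ = -9.22500°, λ = +155.64233°
HYD-19: φ = -4.55617°, λ = +173.07300°
Δφ = 4.6688°,  Δλ = 17.4307°
a = sin²(Δφ/2) + cos φ₁ cos φ₂ sin²(Δλ/2) = 0.024250
c = 2·arcsin(√a) = 0.312724 rad = 17.9178°
d = R·c = 6371 × 0.312724 = 1992.4 km

1992.4 km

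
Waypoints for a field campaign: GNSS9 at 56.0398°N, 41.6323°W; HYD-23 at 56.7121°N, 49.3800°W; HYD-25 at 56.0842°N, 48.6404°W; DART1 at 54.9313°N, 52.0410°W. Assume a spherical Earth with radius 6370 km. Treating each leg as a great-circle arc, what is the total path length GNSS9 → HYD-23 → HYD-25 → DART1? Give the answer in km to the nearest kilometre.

815 km

GNSS9→HYD-23: c = 0.075750 rad, d = 482.53 km
HYD-23→HYD-25: c = 0.013082 rad, d = 83.33 km
HYD-25→DART1: c = 0.039167 rad, d = 249.49 km
Total = 482.53 + 83.33 + 249.49 = 815.35 km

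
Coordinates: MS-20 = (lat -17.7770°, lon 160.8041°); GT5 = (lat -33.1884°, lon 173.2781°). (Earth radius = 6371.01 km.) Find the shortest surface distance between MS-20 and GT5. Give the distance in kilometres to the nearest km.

2118 km

Δφ = -15.4114°,  Δλ = 12.4740°
a = sin²(Δφ/2) + cos φ₁ cos φ₂ sin²(Δλ/2) = 0.027385
c = 2·arcsin(√a) = 0.332496 rad = 19.0506°
d = R·c = 6371.01 × 0.332496 = 2118.3 km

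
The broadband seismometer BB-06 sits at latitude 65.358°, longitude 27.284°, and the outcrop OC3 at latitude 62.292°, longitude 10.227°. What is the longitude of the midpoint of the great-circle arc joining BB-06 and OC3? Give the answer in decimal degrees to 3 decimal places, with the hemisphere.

Bx = cos φ₂ cos Δλ = 0.444513,  By = cos φ₂ sin Δλ = -0.136385
φₘ = atan2(sin φ₁ + sin φ₂, √((cos φ₁ + Bx)² + By²)) = 64.07560°
λₘ = λ₁ + atan2(By, cos φ₁ + Bx) = 18.28769°

18.288°E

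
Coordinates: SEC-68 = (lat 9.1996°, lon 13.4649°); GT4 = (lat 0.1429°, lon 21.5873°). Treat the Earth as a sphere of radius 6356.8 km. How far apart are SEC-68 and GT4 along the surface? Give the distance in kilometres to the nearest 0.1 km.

Δφ = -9.0567°,  Δλ = 8.1224°
a = sin²(Δφ/2) + cos φ₁ cos φ₂ sin²(Δλ/2) = 0.011185
c = 2·arcsin(√a) = 0.211912 rad = 12.1416°
d = R·c = 6356.8 × 0.211912 = 1347.1 km

1347.1 km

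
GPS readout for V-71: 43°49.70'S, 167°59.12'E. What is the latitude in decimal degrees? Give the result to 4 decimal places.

43.8283°S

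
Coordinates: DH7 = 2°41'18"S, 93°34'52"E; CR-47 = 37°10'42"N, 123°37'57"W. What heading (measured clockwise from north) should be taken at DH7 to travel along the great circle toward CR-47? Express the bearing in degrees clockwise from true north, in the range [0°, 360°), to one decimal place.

40.0°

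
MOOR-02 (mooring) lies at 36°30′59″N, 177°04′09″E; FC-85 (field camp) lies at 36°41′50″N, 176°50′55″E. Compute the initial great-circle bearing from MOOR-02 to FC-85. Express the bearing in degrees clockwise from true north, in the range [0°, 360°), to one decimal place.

315.7°

MOOR-02: φ = +36.51639°, λ = +177.06917°
FC-85: φ = +36.69722°, λ = +176.84861°
Δλ = -0.2206°
y = sin Δλ · cos φ₂ = -0.003086
x = cos φ₁ sin φ₂ − sin φ₁ cos φ₂ cos Δλ = 0.003160
θ = atan2(y, x) = -44.3286° → 315.6714° (mod 360°)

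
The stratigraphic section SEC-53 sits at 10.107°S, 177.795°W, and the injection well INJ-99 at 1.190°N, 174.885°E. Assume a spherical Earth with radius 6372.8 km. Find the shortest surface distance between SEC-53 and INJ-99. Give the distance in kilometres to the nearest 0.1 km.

Δφ = 11.2970°,  Δλ = -7.3200°
a = sin²(Δφ/2) + cos φ₁ cos φ₂ sin²(Δλ/2) = 0.013698
c = 2·arcsin(√a) = 0.234618 rad = 13.4426°
d = R·c = 6372.8 × 0.234618 = 1495.2 km

1495.2 km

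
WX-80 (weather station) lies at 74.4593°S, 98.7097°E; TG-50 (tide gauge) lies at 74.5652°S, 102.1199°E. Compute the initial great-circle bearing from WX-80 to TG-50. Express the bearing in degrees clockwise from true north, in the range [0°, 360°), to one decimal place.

Δλ = 3.4102°
y = sin Δλ · cos φ₂ = 0.015831
x = cos φ₁ sin φ₂ − sin φ₁ cos φ₂ cos Δλ = -0.002302
θ = atan2(y, x) = 98.2746° → 98.2746° (mod 360°)

98.3°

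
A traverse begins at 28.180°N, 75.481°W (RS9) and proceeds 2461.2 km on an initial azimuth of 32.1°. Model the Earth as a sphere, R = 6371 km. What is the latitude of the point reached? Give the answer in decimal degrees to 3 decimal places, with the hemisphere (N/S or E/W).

45.954°N

δ = d/R = 2461.2/6371 = 0.386313 rad
φ₂ = arcsin(sin φ₁ cos δ + cos φ₁ sin δ cos θ)
   = arcsin(0.47224·0.92630 + 0.88147·0.37678·0.84712) = 45.95414°
λ₂ = λ₁ + atan2(sin θ sin δ cos φ₁, cos δ − sin φ₁ sin φ₂) = -58.74354°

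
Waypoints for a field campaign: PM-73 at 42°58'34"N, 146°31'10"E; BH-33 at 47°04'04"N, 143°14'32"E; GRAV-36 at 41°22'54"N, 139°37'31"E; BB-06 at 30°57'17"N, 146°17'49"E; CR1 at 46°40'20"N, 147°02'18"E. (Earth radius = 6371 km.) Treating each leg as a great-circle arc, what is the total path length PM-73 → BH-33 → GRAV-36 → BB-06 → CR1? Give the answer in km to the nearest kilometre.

PM-73: φ = +42.97611°, λ = +146.51944°
BH-33: φ = +47.06778°, λ = +143.24222°
GRAV-36: φ = +41.38167°, λ = +139.62528°
BB-06: φ = +30.95472°, λ = +146.29694°
CR1: φ = +46.67222°, λ = +147.03833°
PM-73→BH-33: c = 0.082045 rad, d = 522.71 km
BH-33→GRAV-36: c = 0.109035 rad, d = 694.66 km
GRAV-36→BB-06: c = 0.204665 rad, d = 1303.92 km
BB-06→CR1: c = 0.274504 rad, d = 1748.86 km
Total = 522.71 + 694.66 + 1303.92 + 1748.86 = 4270.15 km

4270 km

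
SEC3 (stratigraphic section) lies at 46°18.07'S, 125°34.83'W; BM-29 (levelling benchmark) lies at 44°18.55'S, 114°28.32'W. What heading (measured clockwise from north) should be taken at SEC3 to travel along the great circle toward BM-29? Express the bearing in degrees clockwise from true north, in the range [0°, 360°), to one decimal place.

79.7°

SEC3: φ = -46.30117°, λ = -125.58050°
BM-29: φ = -44.30917°, λ = -114.47200°
Δλ = 11.1085°
y = sin Δλ · cos φ₂ = 0.137869
x = cos φ₁ sin φ₂ − sin φ₁ cos φ₂ cos Δλ = 0.025067
θ = atan2(y, x) = 79.6952° → 79.6952° (mod 360°)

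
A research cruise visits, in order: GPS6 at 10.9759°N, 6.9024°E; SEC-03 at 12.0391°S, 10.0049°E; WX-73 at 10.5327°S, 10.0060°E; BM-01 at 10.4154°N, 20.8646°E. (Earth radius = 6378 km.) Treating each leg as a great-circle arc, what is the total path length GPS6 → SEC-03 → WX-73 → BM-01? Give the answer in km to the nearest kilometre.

GPS6→SEC-03: c = 0.405272 rad, d = 2584.82 km
SEC-03→WX-73: c = 0.026292 rad, d = 167.69 km
WX-73→BM-01: c = 0.411326 rad, d = 2623.44 km
Total = 2584.82 + 167.69 + 2623.44 = 5375.95 km

5376 km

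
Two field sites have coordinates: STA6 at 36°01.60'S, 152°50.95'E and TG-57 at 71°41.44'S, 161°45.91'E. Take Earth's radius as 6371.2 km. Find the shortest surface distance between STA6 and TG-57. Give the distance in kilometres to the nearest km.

3999 km

STA6: φ = -36.02667°, λ = +152.84917°
TG-57: φ = -71.69067°, λ = +161.76517°
Δφ = -35.6640°,  Δλ = 8.9160°
a = sin²(Δφ/2) + cos φ₁ cos φ₂ sin²(Δλ/2) = 0.095310
c = 2·arcsin(√a) = 0.627701 rad = 35.9646°
d = R·c = 6371.2 × 0.627701 = 3999.2 km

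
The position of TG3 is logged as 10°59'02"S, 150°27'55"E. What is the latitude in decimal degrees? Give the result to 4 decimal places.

10.9839°S

10° + 59′/60 + 2″/3600 = 10 + 0.98333 + 0.00056 = 10.9839°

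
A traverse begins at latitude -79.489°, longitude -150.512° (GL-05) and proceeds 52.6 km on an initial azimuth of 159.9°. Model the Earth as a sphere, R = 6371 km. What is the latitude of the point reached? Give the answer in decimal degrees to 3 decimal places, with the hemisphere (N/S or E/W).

79.932°S

δ = d/R = 52.6/6371 = 0.008256 rad
φ₂ = arcsin(sin φ₁ cos δ + cos φ₁ sin δ cos θ)
   = arcsin(-0.98322·0.99997 + 0.18242·0.00826·-0.93909) = -79.93193°
λ₂ = λ₁ + atan2(sin θ sin δ cos φ₁, cos δ − sin φ₁ sin φ₂) = -149.58205°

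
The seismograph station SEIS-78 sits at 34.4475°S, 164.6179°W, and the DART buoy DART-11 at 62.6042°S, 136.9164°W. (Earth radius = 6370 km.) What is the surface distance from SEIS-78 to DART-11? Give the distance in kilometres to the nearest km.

3675 km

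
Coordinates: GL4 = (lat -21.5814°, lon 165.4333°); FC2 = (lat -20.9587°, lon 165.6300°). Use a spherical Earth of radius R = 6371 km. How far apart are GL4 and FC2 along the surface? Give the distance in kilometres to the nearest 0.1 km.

Δφ = 0.6227°,  Δλ = 0.1967°
a = sin²(Δφ/2) + cos φ₁ cos φ₂ sin²(Δλ/2) = 0.000032
c = 2·arcsin(√a) = 0.011329 rad = 0.6491°
d = R·c = 6371 × 0.011329 = 72.2 km

72.2 km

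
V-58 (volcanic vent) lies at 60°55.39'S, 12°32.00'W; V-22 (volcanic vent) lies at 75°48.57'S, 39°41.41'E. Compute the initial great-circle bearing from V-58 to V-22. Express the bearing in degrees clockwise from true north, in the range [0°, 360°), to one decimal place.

V-58: φ = -60.92317°, λ = -12.53333°
V-22: φ = -75.80950°, λ = +39.69017°
Δλ = 52.2235°
y = sin Δλ · cos φ₂ = 0.193765
x = cos φ₁ sin φ₂ − sin φ₁ cos φ₂ cos Δλ = -0.339907
θ = atan2(y, x) = 150.3145° → 150.3145° (mod 360°)

150.3°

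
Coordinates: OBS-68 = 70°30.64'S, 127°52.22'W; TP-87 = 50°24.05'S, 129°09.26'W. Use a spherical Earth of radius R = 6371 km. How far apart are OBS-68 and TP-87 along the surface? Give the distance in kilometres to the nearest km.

OBS-68: φ = -70.51067°, λ = -127.87033°
TP-87: φ = -50.40083°, λ = -129.15433°
Δφ = 20.1098°,  Δλ = -1.2840°
a = sin²(Δφ/2) + cos φ₁ cos φ₂ sin²(Δλ/2) = 0.030509
c = 2·arcsin(√a) = 0.351138 rad = 20.1187°
d = R·c = 6371 × 0.351138 = 2237.1 km

2237 km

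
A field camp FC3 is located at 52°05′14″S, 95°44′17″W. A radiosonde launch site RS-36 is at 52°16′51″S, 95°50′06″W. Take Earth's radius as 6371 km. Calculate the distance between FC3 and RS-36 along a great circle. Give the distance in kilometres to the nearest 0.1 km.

FC3: φ = -52.08722°, λ = -95.73806°
RS-36: φ = -52.28083°, λ = -95.83500°
Δφ = -0.1936°,  Δλ = -0.0969°
a = sin²(Δφ/2) + cos φ₁ cos φ₂ sin²(Δλ/2) = 0.000003
c = 2·arcsin(√a) = 0.003535 rad = 0.2025°
d = R·c = 6371 × 0.003535 = 22.5 km

22.5 km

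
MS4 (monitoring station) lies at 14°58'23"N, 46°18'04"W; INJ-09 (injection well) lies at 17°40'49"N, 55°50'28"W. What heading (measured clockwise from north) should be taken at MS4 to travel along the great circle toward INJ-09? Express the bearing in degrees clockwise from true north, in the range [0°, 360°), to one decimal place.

MS4: φ = +14.97306°, λ = -46.30111°
INJ-09: φ = +17.68028°, λ = -55.84111°
Δλ = -9.5400°
y = sin Δλ · cos φ₂ = -0.157908
x = cos φ₁ sin φ₂ − sin φ₁ cos φ₂ cos Δλ = 0.050637
θ = atan2(y, x) = -72.2204° → 287.7796° (mod 360°)

287.8°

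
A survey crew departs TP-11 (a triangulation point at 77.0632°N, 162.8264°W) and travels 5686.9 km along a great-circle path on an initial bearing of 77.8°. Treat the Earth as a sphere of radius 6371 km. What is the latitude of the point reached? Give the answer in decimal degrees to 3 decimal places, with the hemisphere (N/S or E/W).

40.413°N

δ = d/R = 5686.9/6371 = 0.892623 rad
φ₂ = arcsin(sin φ₁ cos δ + cos φ₁ sin δ cos θ)
   = arcsin(0.97462·0.62737 + 0.22388·0.77872·0.21132) = 40.41274°
λ₂ = λ₁ + atan2(sin θ sin δ cos φ₁, cos δ − sin φ₁ sin φ₂) = -71.32630°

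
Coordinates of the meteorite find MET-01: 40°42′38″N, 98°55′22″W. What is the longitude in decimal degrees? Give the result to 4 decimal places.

98.9228°W

98° + 55′/60 + 22″/3600 = 98 + 0.91667 + 0.00611 = 98.9228°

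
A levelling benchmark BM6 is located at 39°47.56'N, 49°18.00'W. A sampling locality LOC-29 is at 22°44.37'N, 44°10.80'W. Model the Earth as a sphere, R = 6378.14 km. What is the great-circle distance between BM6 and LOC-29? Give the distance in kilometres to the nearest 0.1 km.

1958.9 km

BM6: φ = +39.79267°, λ = -49.30000°
LOC-29: φ = +22.73950°, λ = -44.18000°
Δφ = -17.0532°,  Δλ = 5.1200°
a = sin²(Δφ/2) + cos φ₁ cos φ₂ sin²(Δλ/2) = 0.023397
c = 2·arcsin(√a) = 0.307129 rad = 17.5972°
d = R·c = 6378.14 × 0.307129 = 1958.9 km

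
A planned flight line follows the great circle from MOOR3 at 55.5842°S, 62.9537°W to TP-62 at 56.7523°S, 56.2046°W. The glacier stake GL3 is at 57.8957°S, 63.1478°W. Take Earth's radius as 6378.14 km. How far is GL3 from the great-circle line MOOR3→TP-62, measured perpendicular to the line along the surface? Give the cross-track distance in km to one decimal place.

245.7 km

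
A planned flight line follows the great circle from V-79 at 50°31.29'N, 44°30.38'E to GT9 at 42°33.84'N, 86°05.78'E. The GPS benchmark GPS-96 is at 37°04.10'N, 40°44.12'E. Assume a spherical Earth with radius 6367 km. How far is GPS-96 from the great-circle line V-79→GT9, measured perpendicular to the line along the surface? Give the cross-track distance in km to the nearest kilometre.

1483 km

V-79: φ = +50.52150°, λ = +44.50633°
GT9: φ = +42.56400°, λ = +86.09633°
GPS-96: φ = +37.06833°, λ = +40.73533°
δ₁₃ = central angle V-79→GPS-96 = 0.239478 rad  (haversine)
θ₁₃ = bearing V-79→GPS-96 = 192.782°,  θ₁₂ = bearing V-79→GT9 = 89.429°
dₓₜ = R·arcsin(sin δ₁₃ · sin(θ₁₃ − θ₁₂)) = 6367·arcsin(0.23720·sin(103.353°)) = 1482.760 km
|dₓₜ| = 1482.760 km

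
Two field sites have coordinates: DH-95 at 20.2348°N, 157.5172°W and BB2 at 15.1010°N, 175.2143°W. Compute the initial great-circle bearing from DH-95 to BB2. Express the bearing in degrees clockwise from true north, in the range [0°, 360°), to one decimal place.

Δλ = -17.6971°
y = sin Δλ · cos φ₂ = -0.293488
x = cos φ₁ sin φ₂ − sin φ₁ cos φ₂ cos Δλ = -0.073680
θ = atan2(y, x) = -104.0927° → 255.9073° (mod 360°)

255.9°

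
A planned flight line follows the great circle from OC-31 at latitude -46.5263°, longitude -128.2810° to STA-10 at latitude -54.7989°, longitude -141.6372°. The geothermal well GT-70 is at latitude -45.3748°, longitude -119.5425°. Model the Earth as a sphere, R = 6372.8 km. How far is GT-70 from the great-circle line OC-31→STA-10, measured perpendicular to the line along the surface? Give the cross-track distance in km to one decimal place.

457.7 km

δ₁₃ = central angle OC-31→GT-70 = 0.107869 rad  (haversine)
θ₁₃ = bearing OC-31→GT-70 = 82.432°,  θ₁₂ = bearing OC-31→STA-10 = 220.630°
dₓₜ = R·arcsin(sin δ₁₃ · sin(θ₁₃ − θ₁₂)) = 6372.8·arcsin(0.10766·sin(-138.198°)) = -457.717 km
|dₓₜ| = 457.717 km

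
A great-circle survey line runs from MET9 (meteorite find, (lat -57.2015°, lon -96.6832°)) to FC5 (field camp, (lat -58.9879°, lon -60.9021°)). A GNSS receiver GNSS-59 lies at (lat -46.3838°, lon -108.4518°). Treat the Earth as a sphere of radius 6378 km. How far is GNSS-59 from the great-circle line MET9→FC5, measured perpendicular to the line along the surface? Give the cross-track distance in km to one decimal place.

δ₁₃ = central angle MET9→GNSS-59 = 0.226873 rad  (haversine)
θ₁₃ = bearing MET9→GNSS-59 = 321.281°,  θ₁₂ = bearing MET9→FC5 = 110.547°
dₓₜ = R·arcsin(sin δ₁₃ · sin(θ₁₃ − θ₁₂)) = 6378·arcsin(0.22493·sin(210.733°)) = -734.769 km
|dₓₜ| = 734.769 km

734.8 km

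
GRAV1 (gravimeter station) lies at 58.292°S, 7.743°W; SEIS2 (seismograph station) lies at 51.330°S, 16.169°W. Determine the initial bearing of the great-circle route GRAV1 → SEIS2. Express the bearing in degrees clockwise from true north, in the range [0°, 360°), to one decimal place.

Δλ = -8.4260°
y = sin Δλ · cos φ₂ = -0.091558
x = cos φ₁ sin φ₂ − sin φ₁ cos φ₂ cos Δλ = 0.115473
θ = atan2(y, x) = -38.4107° → 321.5893° (mod 360°)

321.6°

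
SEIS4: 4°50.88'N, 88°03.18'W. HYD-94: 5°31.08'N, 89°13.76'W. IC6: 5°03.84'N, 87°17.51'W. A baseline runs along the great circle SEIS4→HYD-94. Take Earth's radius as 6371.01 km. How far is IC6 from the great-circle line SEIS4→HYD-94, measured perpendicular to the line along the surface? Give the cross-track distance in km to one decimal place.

SEIS4: φ = +4.84800°, λ = -88.05300°
HYD-94: φ = +5.51800°, λ = -89.22933°
IC6: φ = +5.06400°, λ = -87.29183°
δ₁₃ = central angle SEIS4→IC6 = 0.013762 rad  (haversine)
θ₁₃ = bearing SEIS4→IC6 = 74.068°,  θ₁₂ = bearing SEIS4→HYD-94 = 299.818°
dₓₜ = R·arcsin(sin δ₁₃ · sin(θ₁₃ − θ₁₂)) = 6371.01·arcsin(0.01376·sin(-225.749°)) = 62.800 km
|dₓₜ| = 62.800 km

62.8 km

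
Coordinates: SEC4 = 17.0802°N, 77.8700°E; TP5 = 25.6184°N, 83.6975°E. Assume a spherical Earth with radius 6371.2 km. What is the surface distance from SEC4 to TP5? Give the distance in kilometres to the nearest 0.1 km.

1124.6 km

Δφ = 8.5382°,  Δλ = 5.8275°
a = sin²(Δφ/2) + cos φ₁ cos φ₂ sin²(Δλ/2) = 0.007769
c = 2·arcsin(√a) = 0.176509 rad = 10.1132°
d = R·c = 6371.2 × 0.176509 = 1124.6 km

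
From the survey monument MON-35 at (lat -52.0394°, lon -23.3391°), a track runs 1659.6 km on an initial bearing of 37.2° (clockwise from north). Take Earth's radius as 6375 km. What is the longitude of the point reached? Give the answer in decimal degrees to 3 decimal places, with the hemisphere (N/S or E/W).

δ = d/R = 1659.6/6375 = 0.260329 rad
φ₂ = arcsin(sin φ₁ cos δ + cos φ₁ sin δ cos θ)
   = arcsin(-0.78843·0.96631 + 0.61512·0.25740·0.79653) = -39.47581°
λ₂ = λ₁ + atan2(sin θ sin δ cos φ₁, cos δ − sin φ₁ sin φ₂) = -11.70784°

11.708°W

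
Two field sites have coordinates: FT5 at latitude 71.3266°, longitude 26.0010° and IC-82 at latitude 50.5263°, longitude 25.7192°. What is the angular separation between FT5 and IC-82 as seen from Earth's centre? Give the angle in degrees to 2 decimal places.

Δφ = -20.8003°,  Δλ = -0.2818°
a = sin²(Δφ/2) + cos φ₁ cos φ₂ sin²(Δλ/2) = 0.032589
c = 2·arcsin(√a) = 0.363041 rad = 20.8007°

20.80°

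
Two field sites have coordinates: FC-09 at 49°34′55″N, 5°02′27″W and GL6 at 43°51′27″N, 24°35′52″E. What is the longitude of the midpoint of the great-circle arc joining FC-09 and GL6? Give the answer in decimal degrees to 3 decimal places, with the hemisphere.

10.583°E

FC-09: φ = +49.58194°, λ = -5.04083°
GL6: φ = +43.85750°, λ = +24.59778°
Bx = cos φ₂ cos Δλ = 0.626722,  By = cos φ₂ sin Δλ = 0.356587
φₘ = atan2(sin φ₁ + sin φ₂, √((cos φ₁ + Bx)² + By²)) = 47.68311°
λₘ = λ₁ + atan2(By, cos φ₁ + Bx) = 10.58323°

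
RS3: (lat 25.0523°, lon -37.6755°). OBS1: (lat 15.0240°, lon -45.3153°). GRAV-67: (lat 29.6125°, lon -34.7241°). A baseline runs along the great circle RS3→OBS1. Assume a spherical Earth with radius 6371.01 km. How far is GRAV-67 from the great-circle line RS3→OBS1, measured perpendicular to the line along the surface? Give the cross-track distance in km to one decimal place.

δ₁₃ = central angle RS3→GRAV-67 = 0.091797 rad  (haversine)
θ₁₃ = bearing RS3→GRAV-67 = 29.231°,  θ₁₂ = bearing RS3→OBS1 = 216.982°
dₓₜ = R·arcsin(sin δ₁₃ · sin(θ₁₃ − θ₁₂)) = 6371.01·arcsin(0.09167·sin(-187.751°)) = 78.771 km
|dₓₜ| = 78.771 km

78.8 km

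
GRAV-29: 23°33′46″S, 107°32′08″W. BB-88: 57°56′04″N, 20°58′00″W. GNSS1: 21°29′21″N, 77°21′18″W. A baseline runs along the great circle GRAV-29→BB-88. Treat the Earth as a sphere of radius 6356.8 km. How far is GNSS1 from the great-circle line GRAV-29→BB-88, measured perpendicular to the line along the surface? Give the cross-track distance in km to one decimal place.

140.2 km

GRAV-29: φ = -23.56278°, λ = -107.53556°
BB-88: φ = +57.93444°, λ = -20.96667°
GNSS1: φ = +21.48917°, λ = -77.35500°
δ₁₃ = central angle GRAV-29→GNSS1 = 0.938684 rad  (haversine)
θ₁₃ = bearing GRAV-29→GNSS1 = 35.437°,  θ₁₂ = bearing GRAV-29→BB-88 = 33.871°
dₓₜ = R·arcsin(sin δ₁₃ · sin(θ₁₃ − θ₁₂)) = 6356.8·arcsin(0.80678·sin(1.566°)) = 140.164 km
|dₓₜ| = 140.164 km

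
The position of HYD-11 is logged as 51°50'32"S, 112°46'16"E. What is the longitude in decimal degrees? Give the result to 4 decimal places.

112.7711°E

112° + 46′/60 + 16″/3600 = 112 + 0.76667 + 0.00444 = 112.7711°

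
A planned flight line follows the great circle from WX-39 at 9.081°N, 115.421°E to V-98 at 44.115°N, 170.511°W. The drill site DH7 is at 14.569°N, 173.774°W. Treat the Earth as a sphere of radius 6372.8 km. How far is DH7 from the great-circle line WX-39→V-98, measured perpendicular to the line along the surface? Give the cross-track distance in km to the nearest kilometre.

δ₁₃ = central angle WX-39→DH7 = 1.209031 rad  (haversine)
θ₁₃ = bearing WX-39→DH7 = 77.767°,  θ₁₂ = bearing WX-39→V-98 = 46.450°
dₓₜ = R·arcsin(sin δ₁₃ · sin(θ₁₃ − θ₁₂)) = 6372.8·arcsin(0.93527·sin(31.317°)) = 3235.176 km
|dₓₜ| = 3235.176 km

3235 km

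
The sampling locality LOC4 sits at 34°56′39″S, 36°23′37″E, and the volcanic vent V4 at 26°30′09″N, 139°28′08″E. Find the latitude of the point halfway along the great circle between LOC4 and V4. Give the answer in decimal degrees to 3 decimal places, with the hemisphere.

6.756°S

LOC4: φ = -34.94417°, λ = +36.39361°
V4: φ = +26.50250°, λ = +139.46889°
Bx = cos φ₂ cos Δλ = -0.202458,  By = cos φ₂ sin Δλ = 0.871713
φₘ = atan2(sin φ₁ + sin φ₂, √((cos φ₁ + Bx)² + By²)) = -6.75637°
λₘ = λ₁ + atan2(By, cos φ₁ + Bx) = 91.09160°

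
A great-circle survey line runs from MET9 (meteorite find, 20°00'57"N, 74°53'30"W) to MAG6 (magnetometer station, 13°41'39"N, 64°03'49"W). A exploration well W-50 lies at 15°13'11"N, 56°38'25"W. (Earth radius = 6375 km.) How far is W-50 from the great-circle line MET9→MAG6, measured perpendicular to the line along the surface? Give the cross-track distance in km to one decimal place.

585.0 km

MET9: φ = +20.01583°, λ = -74.89167°
MAG6: φ = +13.69417°, λ = -64.06361°
W-50: φ = +15.21972°, λ = -56.64028°
δ₁₃ = central angle MET9→W-50 = 0.314708 rad  (haversine)
θ₁₃ = bearing MET9→W-50 = 102.500°,  θ₁₂ = bearing MET9→MAG6 = 119.719°
dₓₜ = R·arcsin(sin δ₁₃ · sin(θ₁₃ − θ₁₂)) = 6375·arcsin(0.30954·sin(-17.219°)) = -584.984 km
|dₓₜ| = 584.984 km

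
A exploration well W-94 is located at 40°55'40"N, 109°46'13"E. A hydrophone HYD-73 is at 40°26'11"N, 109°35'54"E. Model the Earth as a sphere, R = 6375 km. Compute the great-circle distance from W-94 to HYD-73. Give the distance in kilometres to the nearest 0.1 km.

56.6 km

W-94: φ = +40.92778°, λ = +109.77028°
HYD-73: φ = +40.43639°, λ = +109.59833°
Δφ = -0.4914°,  Δλ = -0.1719°
a = sin²(Δφ/2) + cos φ₁ cos φ₂ sin²(Δλ/2) = 0.000020
c = 2·arcsin(√a) = 0.008873 rad = 0.5084°
d = R·c = 6375 × 0.008873 = 56.6 km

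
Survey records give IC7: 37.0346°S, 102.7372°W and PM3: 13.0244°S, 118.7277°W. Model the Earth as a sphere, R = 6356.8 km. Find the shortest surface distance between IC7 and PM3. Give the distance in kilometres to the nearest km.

3101 km

Δφ = 24.0102°,  Δλ = -15.9905°
a = sin²(Δφ/2) + cos φ₁ cos φ₂ sin²(Δλ/2) = 0.058310
c = 2·arcsin(√a) = 0.487769 rad = 27.9471°
d = R·c = 6356.8 × 0.487769 = 3100.7 km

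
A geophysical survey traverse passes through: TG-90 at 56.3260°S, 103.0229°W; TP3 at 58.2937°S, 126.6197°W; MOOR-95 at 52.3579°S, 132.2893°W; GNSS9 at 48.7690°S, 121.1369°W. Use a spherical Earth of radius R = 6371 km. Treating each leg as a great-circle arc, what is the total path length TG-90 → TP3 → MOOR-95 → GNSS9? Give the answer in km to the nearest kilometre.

TG-90→TP3: c = 0.223876 rad, d = 1426.31 km
TP3→MOOR-95: c = 0.117812 rad, d = 750.58 km
MOOR-95→GNSS9: c = 0.138403 rad, d = 881.76 km
Total = 1426.31 + 750.58 + 881.76 = 3058.66 km

3059 km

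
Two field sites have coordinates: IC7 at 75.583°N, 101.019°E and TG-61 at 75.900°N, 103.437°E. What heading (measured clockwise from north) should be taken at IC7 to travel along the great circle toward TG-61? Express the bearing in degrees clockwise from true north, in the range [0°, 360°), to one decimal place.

Δλ = 2.4180°
y = sin Δλ · cos φ₂ = 0.010278
x = cos φ₁ sin φ₂ − sin φ₁ cos φ₂ cos Δλ = 0.005743
θ = atan2(y, x) = 60.8061° → 60.8061° (mod 360°)

60.8°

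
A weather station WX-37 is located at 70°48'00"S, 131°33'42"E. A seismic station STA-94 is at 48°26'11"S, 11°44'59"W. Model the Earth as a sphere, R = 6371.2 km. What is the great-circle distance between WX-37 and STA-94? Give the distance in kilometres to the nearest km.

WX-37: φ = -70.80000°, λ = +131.56167°
STA-94: φ = -48.43639°, λ = -11.74972°
Δφ = 22.3636°,  Δλ = -143.3114°
a = sin²(Δφ/2) + cos φ₁ cos φ₂ sin²(Δλ/2) = 0.234181
c = 2·arcsin(√a) = 1.010263 rad = 57.8838°
d = R·c = 6371.2 × 1.010263 = 6436.6 km

6437 km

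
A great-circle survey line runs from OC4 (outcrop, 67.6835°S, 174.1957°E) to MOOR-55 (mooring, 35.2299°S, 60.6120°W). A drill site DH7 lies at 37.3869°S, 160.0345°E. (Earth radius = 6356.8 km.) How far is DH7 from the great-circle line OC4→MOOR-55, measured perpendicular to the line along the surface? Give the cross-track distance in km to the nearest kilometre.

δ₁₃ = central angle OC4→DH7 = 0.546677 rad  (haversine)
θ₁₃ = bearing OC4→DH7 = 338.042°,  θ₁₂ = bearing OC4→MOOR-55 = 134.437°
dₓₜ = R·arcsin(sin δ₁₃ · sin(θ₁₃ − θ₁₂)) = 6356.8·arcsin(0.51985·sin(203.605°)) = -1332.989 km
|dₓₜ| = 1332.989 km

1333 km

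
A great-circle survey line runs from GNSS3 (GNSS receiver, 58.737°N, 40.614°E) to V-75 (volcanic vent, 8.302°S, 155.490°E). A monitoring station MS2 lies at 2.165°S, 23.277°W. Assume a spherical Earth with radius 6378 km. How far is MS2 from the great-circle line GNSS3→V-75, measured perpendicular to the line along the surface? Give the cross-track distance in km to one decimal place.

δ₁₃ = central angle GNSS3→MS2 = 1.373588 rad  (haversine)
θ₁₃ = bearing GNSS3→MS2 = 246.213°,  θ₁₂ = bearing GNSS3→V-75 = 72.626°
dₓₜ = R·arcsin(sin δ₁₃ · sin(θ₁₃ − θ₁₂)) = 6378·arcsin(0.98062·sin(173.587°)) = 699.991 km
|dₓₜ| = 699.991 km

700.0 km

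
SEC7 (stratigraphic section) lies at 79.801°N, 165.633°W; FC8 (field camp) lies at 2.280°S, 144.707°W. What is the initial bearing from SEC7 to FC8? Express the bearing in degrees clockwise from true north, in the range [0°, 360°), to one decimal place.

158.9°

Δλ = 20.9260°
y = sin Δλ · cos φ₂ = 0.356879
x = cos φ₁ sin φ₂ − sin φ₁ cos φ₂ cos Δλ = -0.925600
θ = atan2(y, x) = 158.9151° → 158.9151° (mod 360°)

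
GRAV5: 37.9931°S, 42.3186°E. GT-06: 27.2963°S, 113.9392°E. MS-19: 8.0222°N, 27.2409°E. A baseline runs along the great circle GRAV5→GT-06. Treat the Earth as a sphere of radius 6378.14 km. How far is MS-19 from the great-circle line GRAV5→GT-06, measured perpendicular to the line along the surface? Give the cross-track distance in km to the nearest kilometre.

δ₁₃ = central angle GRAV5→MS-19 = 0.839814 rad  (haversine)
θ₁₃ = bearing GRAV5→MS-19 = 339.759°,  θ₁₂ = bearing GRAV5→GT-06 = 102.628°
dₓₜ = R·arcsin(sin δ₁₃ · sin(θ₁₃ − θ₁₂)) = 6378.14·arcsin(0.74452·sin(237.131°)) = -4308.811 km
|dₓₜ| = 4308.811 km

4309 km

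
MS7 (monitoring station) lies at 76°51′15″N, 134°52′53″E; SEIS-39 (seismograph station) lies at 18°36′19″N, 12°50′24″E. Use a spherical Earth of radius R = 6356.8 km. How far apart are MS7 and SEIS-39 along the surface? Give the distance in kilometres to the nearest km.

MS7: φ = +76.85417°, λ = +134.88139°
SEIS-39: φ = +18.60528°, λ = +12.84000°
Δφ = -58.2489°,  Δλ = -122.0414°
a = sin²(Δφ/2) + cos φ₁ cos φ₂ sin²(Δλ/2) = 0.401834
c = 2·arcsin(√a) = 1.373180 rad = 78.6774°
d = R·c = 6356.8 × 1.373180 = 8729.0 km

8729 km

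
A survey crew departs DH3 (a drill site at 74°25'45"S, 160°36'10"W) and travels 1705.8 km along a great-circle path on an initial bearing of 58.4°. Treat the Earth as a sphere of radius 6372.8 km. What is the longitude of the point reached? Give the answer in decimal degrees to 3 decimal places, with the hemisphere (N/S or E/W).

DH3: φ = -74.42917°, λ = -160.60278°
δ = d/R = 1705.8/6372.8 = 0.267669 rad
φ₂ = arcsin(sin φ₁ cos δ + cos φ₁ sin δ cos θ)
   = arcsin(-0.96330·0.96439 + 0.26843·0.26448·0.52399) = -63.09978°
λ₂ = λ₁ + atan2(sin θ sin δ cos φ₁, cos δ − sin φ₁ sin φ₂) = -130.74173°

130.742°W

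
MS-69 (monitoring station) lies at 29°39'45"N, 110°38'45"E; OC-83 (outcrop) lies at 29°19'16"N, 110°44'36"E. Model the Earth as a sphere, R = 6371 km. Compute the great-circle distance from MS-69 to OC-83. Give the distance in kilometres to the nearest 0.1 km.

39.1 km

MS-69: φ = +29.66250°, λ = +110.64583°
OC-83: φ = +29.32111°, λ = +110.74333°
Δφ = -0.3414°,  Δλ = 0.0975°
a = sin²(Δφ/2) + cos φ₁ cos φ₂ sin²(Δλ/2) = 0.000009
c = 2·arcsin(√a) = 0.006140 rad = 0.3518°
d = R·c = 6371 × 0.006140 = 39.1 km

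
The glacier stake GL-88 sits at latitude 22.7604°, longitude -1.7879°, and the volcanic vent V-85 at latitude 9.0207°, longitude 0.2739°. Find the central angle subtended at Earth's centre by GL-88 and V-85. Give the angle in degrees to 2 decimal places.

Δφ = -13.7397°,  Δλ = 2.0618°
a = sin²(Δφ/2) + cos φ₁ cos φ₂ sin²(Δλ/2) = 0.014602
c = 2·arcsin(√a) = 0.242273 rad = 13.8812°

13.88°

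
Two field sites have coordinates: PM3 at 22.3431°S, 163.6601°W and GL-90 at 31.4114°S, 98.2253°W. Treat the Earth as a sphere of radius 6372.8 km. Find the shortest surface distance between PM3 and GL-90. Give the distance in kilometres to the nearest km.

Δφ = -9.0683°,  Δλ = 65.4348°
a = sin²(Δφ/2) + cos φ₁ cos φ₂ sin²(Δλ/2) = 0.236854
c = 2·arcsin(√a) = 1.016562 rad = 58.2447°
d = R·c = 6372.8 × 1.016562 = 6478.3 km

6478 km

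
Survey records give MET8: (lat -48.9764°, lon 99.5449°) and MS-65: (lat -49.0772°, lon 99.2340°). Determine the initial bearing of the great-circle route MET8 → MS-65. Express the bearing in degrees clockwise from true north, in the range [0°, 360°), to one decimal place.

Δλ = -0.3109°
y = sin Δλ · cos φ₂ = -0.003554
x = cos φ₁ sin φ₂ − sin φ₁ cos φ₂ cos Δλ = -0.001767
θ = atan2(y, x) = -116.4278° → 243.5722° (mod 360°)

243.6°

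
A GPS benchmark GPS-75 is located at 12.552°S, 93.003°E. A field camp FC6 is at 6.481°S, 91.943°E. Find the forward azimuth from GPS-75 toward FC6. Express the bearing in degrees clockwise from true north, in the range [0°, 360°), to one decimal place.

Δλ = -1.0600°
y = sin Δλ · cos φ₂ = -0.018381
x = cos φ₁ sin φ₂ − sin φ₁ cos φ₂ cos Δλ = 0.105724
θ = atan2(y, x) = -9.8629° → 350.1371° (mod 360°)

350.1°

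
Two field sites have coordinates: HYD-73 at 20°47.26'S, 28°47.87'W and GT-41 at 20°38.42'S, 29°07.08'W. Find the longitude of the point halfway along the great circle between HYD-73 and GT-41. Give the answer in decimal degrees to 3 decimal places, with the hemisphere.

28.958°W

HYD-73: φ = -20.78767°, λ = -28.79783°
GT-41: φ = -20.64033°, λ = -29.11800°
Bx = cos φ₂ cos Δλ = 0.935797,  By = cos φ₂ sin Δλ = -0.005229
φₘ = atan2(sin φ₁ + sin φ₂, √((cos φ₁ + Bx)² + By²)) = -20.71407°
λₘ = λ₁ + atan2(By, cos φ₁ + Bx) = -28.95799°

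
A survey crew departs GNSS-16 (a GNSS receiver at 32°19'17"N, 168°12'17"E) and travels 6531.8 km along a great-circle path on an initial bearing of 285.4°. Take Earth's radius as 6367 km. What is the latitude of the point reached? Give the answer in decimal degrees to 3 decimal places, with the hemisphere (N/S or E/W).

GNSS-16: φ = +32.32139°, λ = +168.20472°
δ = d/R = 6531.8/6367 = 1.025883 rad
φ₂ = arcsin(sin φ₁ cos δ + cos φ₁ sin δ cos θ)
   = arcsin(0.53467·0.51834 + 0.84506·0.85517·0.26556) = 27.97279°
λ₂ = λ₁ + atan2(sin θ sin δ cos φ₁, cos δ − sin φ₁ sin φ₂) = 99.21247°

27.973°N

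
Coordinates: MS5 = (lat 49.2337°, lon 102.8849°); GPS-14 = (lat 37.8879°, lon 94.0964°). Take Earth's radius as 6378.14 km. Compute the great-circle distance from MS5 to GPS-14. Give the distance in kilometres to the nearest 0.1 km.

1446.1 km

Δφ = -11.3458°,  Δλ = -8.7885°
a = sin²(Δφ/2) + cos φ₁ cos φ₂ sin²(Δλ/2) = 0.012796
c = 2·arcsin(√a) = 0.226728 rad = 12.9905°
d = R·c = 6378.14 × 0.226728 = 1446.1 km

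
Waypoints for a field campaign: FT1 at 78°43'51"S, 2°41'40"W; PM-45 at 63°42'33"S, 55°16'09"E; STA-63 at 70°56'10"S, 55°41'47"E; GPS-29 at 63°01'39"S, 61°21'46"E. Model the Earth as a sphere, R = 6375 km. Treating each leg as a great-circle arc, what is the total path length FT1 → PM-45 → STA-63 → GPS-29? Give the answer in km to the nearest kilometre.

FT1: φ = -78.73083°, λ = -2.69444°
PM-45: φ = -63.70917°, λ = +55.26917°
STA-63: φ = -70.93611°, λ = +55.69639°
GPS-29: φ = -63.02750°, λ = +61.36278°
FT1→PM-45: c = 0.389271 rad, d = 2481.60 km
PM-45→STA-63: c = 0.126166 rad, d = 804.31 km
STA-63→GPS-29: c = 0.143196 rad, d = 912.88 km
Total = 2481.60 + 804.31 + 912.88 = 4198.79 km

4199 km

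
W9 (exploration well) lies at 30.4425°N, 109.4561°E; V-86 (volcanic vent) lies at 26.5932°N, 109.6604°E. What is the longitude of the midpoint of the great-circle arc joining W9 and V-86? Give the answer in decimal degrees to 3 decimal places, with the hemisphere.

Bx = cos φ₂ cos Δλ = 0.894202,  By = cos φ₂ sin Δλ = 0.003188
φₘ = atan2(sin φ₁ + sin φ₂, √((cos φ₁ + Bx)² + By²)) = 28.51789°
λₘ = λ₁ + atan2(By, cos φ₁ + Bx) = 109.56012°

109.560°E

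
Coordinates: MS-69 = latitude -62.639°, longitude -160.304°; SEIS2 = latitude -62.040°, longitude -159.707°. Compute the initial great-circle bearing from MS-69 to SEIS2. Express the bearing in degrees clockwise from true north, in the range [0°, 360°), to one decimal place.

25.1°

Δλ = 0.5970°
y = sin Δλ · cos φ₂ = 0.004885
x = cos φ₁ sin φ₂ − sin φ₁ cos φ₂ cos Δλ = 0.010432
θ = atan2(y, x) = 25.0938° → 25.0938° (mod 360°)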